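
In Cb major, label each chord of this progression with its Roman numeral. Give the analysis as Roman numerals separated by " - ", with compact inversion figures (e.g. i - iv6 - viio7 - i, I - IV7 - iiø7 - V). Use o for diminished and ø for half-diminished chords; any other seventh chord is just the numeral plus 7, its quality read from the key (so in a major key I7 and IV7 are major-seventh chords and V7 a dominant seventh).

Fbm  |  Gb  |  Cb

Fbm is non-diatonic — iv, a mixture chord from Cb minor.
Gb: root Gb is the dominant; major triad there is V.
Cb: root Cb is the tonic; major triad there is I.

iv - V - I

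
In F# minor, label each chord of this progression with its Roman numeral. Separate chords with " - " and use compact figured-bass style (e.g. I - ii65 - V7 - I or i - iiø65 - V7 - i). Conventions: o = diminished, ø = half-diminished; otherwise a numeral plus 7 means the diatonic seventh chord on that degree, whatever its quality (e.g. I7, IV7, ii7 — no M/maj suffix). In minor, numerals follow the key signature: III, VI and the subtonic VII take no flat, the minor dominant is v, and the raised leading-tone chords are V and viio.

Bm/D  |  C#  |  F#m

iv6 - V - i

Bm/D has root B, degree 4 in F# minor, so iv6.
C#: major triad on C# = scale degree 5 → V.
F#m has root F#, degree 1 in F# minor, so i.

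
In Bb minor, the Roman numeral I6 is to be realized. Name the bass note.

D

I in Bb minor has root Bb; the chord is Bb-D-F.
The figure 6 means first inversion — the third is in the bass.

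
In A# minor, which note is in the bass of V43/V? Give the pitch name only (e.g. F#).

The applied chord V43/V is rooted on B#: B#-D##-F##-A#.
The figure 43 means second inversion — the fifth is in the bass.

F##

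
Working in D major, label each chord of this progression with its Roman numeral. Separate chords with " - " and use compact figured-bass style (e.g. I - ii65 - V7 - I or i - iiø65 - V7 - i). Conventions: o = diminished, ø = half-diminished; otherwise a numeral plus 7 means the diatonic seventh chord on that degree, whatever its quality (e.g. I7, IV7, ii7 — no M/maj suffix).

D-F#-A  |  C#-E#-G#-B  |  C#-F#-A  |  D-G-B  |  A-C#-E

D-F#-A: root D is the tonic; major triad there is I.
C#-E#-G#-B: chromatic; C# is V of iii, so V7/iii.
C#-F#-A has root F#, degree 3 in D major, so iii64.
D-G-B has root G, degree 4 in D major, so IV64.
A-C#-E has root A, degree 5 in D major, so V.

I - V7/iii - iii64 - IV64 - V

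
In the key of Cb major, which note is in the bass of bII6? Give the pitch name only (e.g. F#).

Fb

bII in Cb major has root Dbb; the chord is Dbb-Fb-Abb.
The figure 6 means first inversion — the third is in the bass.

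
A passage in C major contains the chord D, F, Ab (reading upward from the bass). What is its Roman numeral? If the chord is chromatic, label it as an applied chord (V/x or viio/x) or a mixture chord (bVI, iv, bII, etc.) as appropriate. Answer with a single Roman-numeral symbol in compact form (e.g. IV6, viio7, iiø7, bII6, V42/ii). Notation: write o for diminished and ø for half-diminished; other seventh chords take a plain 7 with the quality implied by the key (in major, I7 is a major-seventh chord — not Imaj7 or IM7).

The pitches D-F-Ab form a diminished triad rooted on D.
D is the second degree of C major. This is the diminished supertonic triad, borrowed from the parallel minor.

iio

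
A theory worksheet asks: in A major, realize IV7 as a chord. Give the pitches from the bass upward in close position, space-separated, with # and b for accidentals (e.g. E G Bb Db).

In A major, scale degree 4 is D, and the diatonic chord built there is a major seventh chord.
That chord is spelled D-F#-A-C#.

D F# A C#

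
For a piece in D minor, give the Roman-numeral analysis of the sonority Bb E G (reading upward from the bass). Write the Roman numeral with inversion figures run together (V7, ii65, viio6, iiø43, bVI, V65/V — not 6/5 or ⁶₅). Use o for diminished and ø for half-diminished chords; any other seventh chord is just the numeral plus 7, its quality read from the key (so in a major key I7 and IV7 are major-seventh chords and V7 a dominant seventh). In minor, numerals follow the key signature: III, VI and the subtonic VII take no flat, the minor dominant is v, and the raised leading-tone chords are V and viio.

iio64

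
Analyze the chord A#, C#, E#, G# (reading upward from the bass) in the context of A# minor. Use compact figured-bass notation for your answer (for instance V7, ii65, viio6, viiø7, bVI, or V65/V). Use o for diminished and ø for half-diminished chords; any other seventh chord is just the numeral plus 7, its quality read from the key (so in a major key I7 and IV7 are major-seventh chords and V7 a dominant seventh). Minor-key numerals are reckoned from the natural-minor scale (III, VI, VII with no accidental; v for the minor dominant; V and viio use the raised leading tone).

i7

The pitches A#-C#-E#-G# form a minor seventh chord rooted on A#.
In A# minor, A# is the tonic; the diatonic minor seventh chord there is i7.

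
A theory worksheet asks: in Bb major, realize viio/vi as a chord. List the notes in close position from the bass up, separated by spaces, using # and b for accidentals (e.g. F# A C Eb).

F# A C

The slash marks an applied leading-tone chord: viio of vi. In Bb major, vi is G, so the leading tone to it is F#, a half step below.
Building a diminished triad on F# gives F#-A-C.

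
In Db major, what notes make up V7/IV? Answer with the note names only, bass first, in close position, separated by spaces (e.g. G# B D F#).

Db F Ab Cb

V7/IV is a secondary dominant — the dominant seventh of IV. IV in Db major is Gb, so the applied chord's root is Db, a perfect fifth above.
Building a dominant seventh chord on Db gives Db-F-Ab-Cb.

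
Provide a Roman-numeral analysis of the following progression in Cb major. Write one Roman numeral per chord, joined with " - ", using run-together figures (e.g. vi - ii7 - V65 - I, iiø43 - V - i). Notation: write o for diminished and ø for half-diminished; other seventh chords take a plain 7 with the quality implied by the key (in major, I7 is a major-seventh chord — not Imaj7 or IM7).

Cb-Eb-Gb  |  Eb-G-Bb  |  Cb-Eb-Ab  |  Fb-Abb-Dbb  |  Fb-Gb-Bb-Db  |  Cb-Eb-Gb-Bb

Cb-Eb-Gb: major triad on Cb = scale degree 1 → I.
Eb-G-Bb: chromatic; Eb is V of vi, so V/vi.
Cb-Eb-Ab: minor triad on Ab = scale degree 6 → vi6.
Fb-Abb-Dbb is non-diatonic — a major triad on the lowered supertonic (Dbb): the Neapolitan sixth, bII6 (third, Fb, in the bass — hence the 6).
Fb-Gb-Bb-Db has root Gb, degree 5 in Cb major, so V42.
Cb-Eb-Gb-Bb has root Cb, degree 1 in Cb major, so I7.

I - V/vi - vi6 - bII6 - V42 - I7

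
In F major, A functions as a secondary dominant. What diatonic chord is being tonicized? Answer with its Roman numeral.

The chord is a major triad on A.
A dominant resolves down a perfect fifth: A → D. In F major, D is scale degree 6, i.e. vi.

vi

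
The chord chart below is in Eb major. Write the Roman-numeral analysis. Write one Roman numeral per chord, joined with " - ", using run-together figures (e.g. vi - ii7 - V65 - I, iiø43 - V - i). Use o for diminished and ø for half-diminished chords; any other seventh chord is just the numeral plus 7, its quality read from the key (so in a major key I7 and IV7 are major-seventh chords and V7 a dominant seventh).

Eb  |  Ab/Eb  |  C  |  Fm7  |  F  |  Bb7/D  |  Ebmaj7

I - IV64 - V/ii - ii7 - V/V - V65 - I7

Eb: major triad on Eb = scale degree 1 → I.
Ab/Eb has root Ab, degree 4 in Eb major, so IV64.
C is the secondary dominant of ii (major triad on C): V/ii.
Fm7: minor seventh chord on F = scale degree 2 → ii7.
F is the secondary dominant of V (major triad on F): V/V.
Bb7/D has root Bb, degree 5 in Eb major, so V65.
Ebmaj7 has root Eb, degree 1 in Eb major, so I7.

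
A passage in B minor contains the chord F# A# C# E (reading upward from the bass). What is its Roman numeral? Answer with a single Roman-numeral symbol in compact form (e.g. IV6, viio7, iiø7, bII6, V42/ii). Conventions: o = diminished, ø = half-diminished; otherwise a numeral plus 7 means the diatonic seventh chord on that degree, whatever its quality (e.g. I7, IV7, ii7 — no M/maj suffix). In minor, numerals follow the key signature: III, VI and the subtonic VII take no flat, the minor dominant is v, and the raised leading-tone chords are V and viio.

The pitches F#-A#-C#-E form a dominant seventh chord rooted on F#.
In B minor, F# is the dominant; the diatonic dominant seventh chord there is V7.

V7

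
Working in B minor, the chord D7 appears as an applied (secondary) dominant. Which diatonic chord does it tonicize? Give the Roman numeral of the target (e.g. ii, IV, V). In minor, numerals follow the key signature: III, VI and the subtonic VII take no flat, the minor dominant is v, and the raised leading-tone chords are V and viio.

VI

The chord is a dominant seventh chord on D.
A dominant resolves down a perfect fifth: D → G. In B minor, G is scale degree 6, i.e. VI.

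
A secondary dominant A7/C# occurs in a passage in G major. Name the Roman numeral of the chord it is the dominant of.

V

The chord is a dominant seventh chord on A.
A dominant resolves down a perfect fifth: A → D. In G major, D is scale degree 5, i.e. V.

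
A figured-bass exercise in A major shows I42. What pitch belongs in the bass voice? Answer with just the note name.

I in A major has root A; the chord is A-C#-E-G#.
The figure 42 means third inversion — the seventh is in the bass.

G#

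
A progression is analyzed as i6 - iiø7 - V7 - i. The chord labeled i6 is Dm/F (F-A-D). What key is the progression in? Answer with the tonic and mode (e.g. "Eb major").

The anchor chord is a minor triad on D, labeled i6.
If D is scale degree 1 and the mode makes that degree carry a minor triad, the tonic is D and the mode is minor.

D minor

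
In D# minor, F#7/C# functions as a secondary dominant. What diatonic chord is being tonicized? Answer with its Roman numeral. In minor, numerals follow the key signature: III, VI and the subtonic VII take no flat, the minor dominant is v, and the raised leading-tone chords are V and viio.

The chord is a dominant seventh chord on F#.
A dominant resolves down a perfect fifth: F# → B. In D# minor, B is scale degree 6, i.e. VI.

VI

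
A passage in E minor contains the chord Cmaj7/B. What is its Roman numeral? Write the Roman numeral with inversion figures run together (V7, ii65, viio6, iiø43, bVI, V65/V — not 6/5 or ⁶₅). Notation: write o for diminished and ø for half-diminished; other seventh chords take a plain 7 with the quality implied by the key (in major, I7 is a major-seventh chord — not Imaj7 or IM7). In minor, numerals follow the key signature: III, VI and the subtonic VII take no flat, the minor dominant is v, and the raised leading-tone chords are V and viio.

The pitches C-E-G-B form a major seventh chord rooted on C.
In E minor, C is the submediant; the diatonic major seventh chord there is VI7.
With B in the bass the chord is in third inversion, so the figured bass is 42.

VI42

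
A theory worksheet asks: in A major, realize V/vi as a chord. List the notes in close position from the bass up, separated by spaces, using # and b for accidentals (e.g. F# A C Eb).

C# E# G#

V/vi is a secondary dominant — the dominant triad of vi. vi in A major is F#, so the applied chord's root is C#, a perfect fifth above.
Building a major triad on C# gives C#-E#-G#.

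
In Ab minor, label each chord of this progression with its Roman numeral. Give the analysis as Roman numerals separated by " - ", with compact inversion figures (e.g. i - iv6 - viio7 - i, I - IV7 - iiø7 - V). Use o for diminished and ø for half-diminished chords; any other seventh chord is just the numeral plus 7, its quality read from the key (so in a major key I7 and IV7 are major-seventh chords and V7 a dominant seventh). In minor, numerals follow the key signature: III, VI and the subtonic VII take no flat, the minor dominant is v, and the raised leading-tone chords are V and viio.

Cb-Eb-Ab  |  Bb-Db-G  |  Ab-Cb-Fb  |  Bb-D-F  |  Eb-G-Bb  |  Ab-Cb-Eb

i6 - viio6 - VI6 - V/V - V - i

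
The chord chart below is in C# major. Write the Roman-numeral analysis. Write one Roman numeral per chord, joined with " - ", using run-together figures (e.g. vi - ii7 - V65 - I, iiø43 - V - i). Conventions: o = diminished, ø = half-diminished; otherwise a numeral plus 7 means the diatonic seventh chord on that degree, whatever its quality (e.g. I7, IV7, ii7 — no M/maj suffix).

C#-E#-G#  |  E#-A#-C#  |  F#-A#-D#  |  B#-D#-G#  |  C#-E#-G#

I - vi64 - ii6 - V6 - I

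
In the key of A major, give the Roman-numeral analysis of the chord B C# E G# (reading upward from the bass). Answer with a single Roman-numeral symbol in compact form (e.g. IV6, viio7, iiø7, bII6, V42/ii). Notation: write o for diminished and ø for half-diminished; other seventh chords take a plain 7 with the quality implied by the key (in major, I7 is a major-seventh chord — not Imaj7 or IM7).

iii42

Stacked in thirds the chord is C#-E-G#-B: a minor seventh chord on C#.
In A major, C# is the mediant; the diatonic minor seventh chord there is iii7.
With B in the bass the chord is in third inversion, so the figured bass is 42.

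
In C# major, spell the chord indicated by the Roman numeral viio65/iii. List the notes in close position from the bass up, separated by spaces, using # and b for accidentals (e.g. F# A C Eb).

F## A# C# D##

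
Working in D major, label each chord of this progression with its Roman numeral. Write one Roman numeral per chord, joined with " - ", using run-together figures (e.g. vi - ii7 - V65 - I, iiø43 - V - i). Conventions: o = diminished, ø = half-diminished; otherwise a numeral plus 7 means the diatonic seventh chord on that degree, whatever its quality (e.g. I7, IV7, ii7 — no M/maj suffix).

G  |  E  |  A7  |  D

IV - V/V - V7 - I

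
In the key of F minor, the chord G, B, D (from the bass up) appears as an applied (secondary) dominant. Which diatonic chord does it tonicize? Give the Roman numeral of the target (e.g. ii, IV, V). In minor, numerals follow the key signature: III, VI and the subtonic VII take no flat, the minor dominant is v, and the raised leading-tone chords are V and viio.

The chord is a major triad on G.
A dominant resolves down a perfect fifth: G → C. In F minor, C is scale degree 5, i.e. V.

V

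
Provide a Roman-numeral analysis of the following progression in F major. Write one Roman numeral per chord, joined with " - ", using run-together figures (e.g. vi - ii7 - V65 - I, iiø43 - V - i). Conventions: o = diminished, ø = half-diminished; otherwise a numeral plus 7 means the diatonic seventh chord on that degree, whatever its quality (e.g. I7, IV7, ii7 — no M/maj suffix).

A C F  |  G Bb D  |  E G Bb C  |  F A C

A-C-F: root F is the tonic; major triad there is I6.
G-Bb-D has root G, degree 2 in F major, so ii.
E-G-Bb-C has root C, degree 5 in F major, so V65.
F-A-C: root F is the tonic; major triad there is I.

I6 - ii - V65 - I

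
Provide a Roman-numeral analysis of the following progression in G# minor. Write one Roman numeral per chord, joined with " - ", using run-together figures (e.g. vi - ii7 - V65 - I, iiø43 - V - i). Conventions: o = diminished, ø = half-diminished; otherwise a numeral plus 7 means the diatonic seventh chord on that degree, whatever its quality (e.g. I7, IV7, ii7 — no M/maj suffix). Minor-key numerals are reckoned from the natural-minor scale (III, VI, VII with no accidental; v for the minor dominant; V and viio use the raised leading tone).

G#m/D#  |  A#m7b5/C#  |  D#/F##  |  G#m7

i64 - iiø65 - V6 - i7

G#m/D#: root G# is the tonic; minor triad there is i64.
A#m7b5/C#: root A# is the supertonic; half-diminished seventh chord there is iiø65.
D#/F##: major triad on D# = scale degree 5 → V6.
G#m7: minor seventh chord on G# = scale degree 1 → i7.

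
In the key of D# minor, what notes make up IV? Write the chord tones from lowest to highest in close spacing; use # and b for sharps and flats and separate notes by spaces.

IV is the major subdominant, borrowed from the parallel major. In D# minor that root is G#.
So the chord is G#-B#-D#.

G# B# D#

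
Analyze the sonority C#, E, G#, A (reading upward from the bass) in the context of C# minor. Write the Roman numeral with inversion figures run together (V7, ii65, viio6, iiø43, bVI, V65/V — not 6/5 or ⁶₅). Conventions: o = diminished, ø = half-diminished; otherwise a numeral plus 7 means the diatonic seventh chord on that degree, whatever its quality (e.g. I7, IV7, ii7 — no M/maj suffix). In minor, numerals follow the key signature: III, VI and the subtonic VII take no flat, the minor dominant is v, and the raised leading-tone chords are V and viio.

VI65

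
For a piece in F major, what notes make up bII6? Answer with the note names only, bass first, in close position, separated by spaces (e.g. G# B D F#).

Bb Db Gb

Scale degree 2 in F major is G; lowering it a half step gives Gb. bII6 is the Neapolitan sixth — a major triad on the lowered second degree, here in its customary first inversion.
So the chord is Gb-Bb-Db.
The figured bass 6 indicates first inversion, placing the third (Bb) in the bass: Bb-Db-Gb.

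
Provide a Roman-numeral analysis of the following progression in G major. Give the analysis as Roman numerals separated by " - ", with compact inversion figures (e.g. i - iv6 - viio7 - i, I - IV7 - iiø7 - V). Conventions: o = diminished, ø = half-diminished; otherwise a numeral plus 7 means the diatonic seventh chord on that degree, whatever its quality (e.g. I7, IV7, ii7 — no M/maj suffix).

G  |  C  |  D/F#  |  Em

I - IV - V6 - vi

G has root G, degree 1 in G major, so I.
C: root C is the subdominant; major triad there is IV.
D/F# has root D, degree 5 in G major, so V6.
Em: root E is the submediant; minor triad there is vi.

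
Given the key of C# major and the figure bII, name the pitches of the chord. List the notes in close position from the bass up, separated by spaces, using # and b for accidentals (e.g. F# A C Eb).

D F# A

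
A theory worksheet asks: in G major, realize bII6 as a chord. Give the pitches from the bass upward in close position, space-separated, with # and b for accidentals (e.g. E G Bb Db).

C Eb Ab

bII6 is the Neapolitan sixth — a major triad on the lowered second degree, here in its customary first inversion. In G major that root is Ab.
So the chord is Ab-C-Eb, a major triad.
With the 6 figure the chord is in first inversion; from the bass C upward in close position it reads C-Eb-Ab.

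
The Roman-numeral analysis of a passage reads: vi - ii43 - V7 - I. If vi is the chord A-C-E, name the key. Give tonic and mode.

The chord Am is a minor triad rooted on A; its label is vi.
vi on A implies A is the submediant; that puts the tonic at C, and the lowercase numeral fits major mode.

C major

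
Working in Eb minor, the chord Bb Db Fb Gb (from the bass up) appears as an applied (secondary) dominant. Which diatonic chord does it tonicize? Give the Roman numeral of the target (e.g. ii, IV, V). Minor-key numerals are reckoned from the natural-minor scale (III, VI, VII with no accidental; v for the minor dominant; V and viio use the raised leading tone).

The chord is a dominant seventh chord on Gb.
A dominant resolves down a perfect fifth: Gb → Cb. In Eb minor, Cb is scale degree 6, i.e. VI.

VI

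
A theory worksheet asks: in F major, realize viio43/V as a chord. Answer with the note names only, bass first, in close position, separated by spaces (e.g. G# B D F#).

F Ab B D

viio43/V is a secondary leading-tone chord. The target V is C in F major; the applied chord is rooted a semitone below, on B.
Building a fully diminished seventh chord on B gives B-D-F-Ab.
The figured bass 43 indicates second inversion, placing the fifth (F) in the bass: F-Ab-B-D.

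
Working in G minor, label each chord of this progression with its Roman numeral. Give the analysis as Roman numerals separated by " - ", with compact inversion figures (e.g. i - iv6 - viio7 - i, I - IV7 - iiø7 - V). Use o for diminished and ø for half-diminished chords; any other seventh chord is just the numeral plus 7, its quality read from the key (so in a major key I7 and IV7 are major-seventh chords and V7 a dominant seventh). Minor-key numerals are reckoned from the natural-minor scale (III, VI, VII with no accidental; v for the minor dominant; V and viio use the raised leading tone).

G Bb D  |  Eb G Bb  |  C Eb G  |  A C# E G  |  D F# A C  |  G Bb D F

G-Bb-D: minor triad on G = scale degree 1 → i.
Eb-G-Bb has root Eb, degree 6 in G minor, so VI.
C-Eb-G has root C, degree 4 in G minor, so iv.
A-C#-E-G is the secondary dominant of V (dominant seventh chord on A): V7/V.
D-F#-A-C has root D, degree 5 in G minor, so V7.
G-Bb-D-F: minor seventh chord on G = scale degree 1 → i7.

i - VI - iv - V7/V - V7 - i7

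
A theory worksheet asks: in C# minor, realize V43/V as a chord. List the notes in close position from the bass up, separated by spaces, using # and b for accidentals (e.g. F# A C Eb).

A# C# D# F##

The slash means an applied dominant: we want the dominant of V. In C# minor, V is G# major, and its dominant is built on D#.
Building a dominant seventh chord on D# gives D#-F##-A#-C#.
With the 43 figure the chord is in second inversion; from the bass A# upward in close position it reads A#-C#-D#-F##.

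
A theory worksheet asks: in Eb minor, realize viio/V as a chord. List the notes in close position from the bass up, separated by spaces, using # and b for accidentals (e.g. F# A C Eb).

viio/V is a secondary leading-tone chord. The target V is Bb in Eb minor; the applied chord is rooted a semitone below, on A.
Building a diminished triad on A gives A-C-Eb.

A C Eb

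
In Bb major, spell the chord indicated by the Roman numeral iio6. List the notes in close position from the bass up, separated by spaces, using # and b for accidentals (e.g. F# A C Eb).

Scale degree 2 in Bb major is C; here the chord built on it is altered to a diminished triad. iio6 is the diminished supertonic triad, borrowed from the parallel minor.
So the chord is C-Eb-Gb, a diminished triad.
The figured bass 6 indicates first inversion, placing the third (Eb) in the bass: Eb-Gb-C.

Eb Gb C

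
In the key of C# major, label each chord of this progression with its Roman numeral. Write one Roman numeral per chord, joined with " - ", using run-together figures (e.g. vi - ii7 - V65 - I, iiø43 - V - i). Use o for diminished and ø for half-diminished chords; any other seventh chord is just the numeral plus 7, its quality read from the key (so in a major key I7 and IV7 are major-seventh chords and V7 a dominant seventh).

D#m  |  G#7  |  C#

ii - V7 - I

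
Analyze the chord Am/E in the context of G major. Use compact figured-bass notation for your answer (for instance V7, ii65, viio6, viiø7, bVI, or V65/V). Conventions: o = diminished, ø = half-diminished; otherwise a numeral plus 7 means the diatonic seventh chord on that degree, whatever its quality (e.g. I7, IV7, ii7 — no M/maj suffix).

ii64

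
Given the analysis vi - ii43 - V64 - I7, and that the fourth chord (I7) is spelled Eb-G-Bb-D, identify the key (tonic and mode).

Eb major

The anchor chord is a major seventh chord on Eb, labeled I7.
If Eb is scale degree 1 and the mode makes that degree carry a major seventh chord, the tonic is Eb and the mode is major.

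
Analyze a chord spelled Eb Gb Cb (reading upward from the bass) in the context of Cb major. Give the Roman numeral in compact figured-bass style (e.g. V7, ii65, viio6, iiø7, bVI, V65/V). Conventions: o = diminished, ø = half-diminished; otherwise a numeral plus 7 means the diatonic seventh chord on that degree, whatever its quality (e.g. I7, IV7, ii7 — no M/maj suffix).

The pitches Cb-Eb-Gb form a major triad rooted on Cb.
Cb is scale degree 1 in Cb major, and a major triad on that degree is written I.
With Eb in the bass the chord is in first inversion, so the figured bass is 6.

I6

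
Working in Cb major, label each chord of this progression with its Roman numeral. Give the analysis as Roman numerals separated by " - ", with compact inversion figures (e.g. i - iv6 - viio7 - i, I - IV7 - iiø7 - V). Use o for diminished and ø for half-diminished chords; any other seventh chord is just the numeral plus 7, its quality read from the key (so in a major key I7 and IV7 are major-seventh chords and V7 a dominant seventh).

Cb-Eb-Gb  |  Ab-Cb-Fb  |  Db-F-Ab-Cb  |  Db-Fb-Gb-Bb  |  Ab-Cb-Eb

I - IV6 - V7/V - V43 - vi

Cb-Eb-Gb: root Cb is the tonic; major triad there is I.
Ab-Cb-Fb: root Fb is the subdominant; major triad there is IV6.
Db-F-Ab-Cb is the secondary dominant of V (dominant seventh chord on Db): V7/V.
Db-Fb-Gb-Bb: root Gb is the dominant; dominant seventh chord there is V43.
Ab-Cb-Eb: root Ab is the submediant; minor triad there is vi.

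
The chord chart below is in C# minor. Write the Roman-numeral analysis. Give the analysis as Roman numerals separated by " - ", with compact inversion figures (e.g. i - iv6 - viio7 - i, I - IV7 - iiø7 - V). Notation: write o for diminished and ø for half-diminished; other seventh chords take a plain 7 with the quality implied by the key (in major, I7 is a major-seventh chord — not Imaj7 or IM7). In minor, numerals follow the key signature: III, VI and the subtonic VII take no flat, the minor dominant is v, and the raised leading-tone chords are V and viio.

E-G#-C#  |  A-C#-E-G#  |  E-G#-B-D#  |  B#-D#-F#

E-G#-C# has root C#, degree 1 in C# minor, so i6.
A-C#-E-G# has root A, degree 6 in C# minor, so VI7.
E-G#-B-D#: root E is the mediant; major seventh chord there is III7.
B#-D#-F#: root B# is the leading tone; diminished triad there is viio.

i6 - VI7 - III7 - viio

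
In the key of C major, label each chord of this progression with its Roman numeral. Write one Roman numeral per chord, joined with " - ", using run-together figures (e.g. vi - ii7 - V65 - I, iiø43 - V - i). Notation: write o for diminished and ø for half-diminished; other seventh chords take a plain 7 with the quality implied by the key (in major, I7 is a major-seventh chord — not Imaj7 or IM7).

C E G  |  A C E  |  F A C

C-E-G: root C is the tonic; major triad there is I.
A-C-E: minor triad on A = scale degree 6 → vi.
F-A-C: major triad on F = scale degree 4 → IV.

I - vi - IV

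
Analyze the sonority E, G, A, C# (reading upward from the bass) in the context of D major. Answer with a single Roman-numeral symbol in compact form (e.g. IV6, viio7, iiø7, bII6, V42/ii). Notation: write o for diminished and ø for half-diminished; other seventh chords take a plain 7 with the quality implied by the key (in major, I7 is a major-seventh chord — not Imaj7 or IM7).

The pitches A-C#-E-G form a dominant seventh chord rooted on A.
A is scale degree 5 in D major, and a dominant seventh chord on that degree is written V7.
With E in the bass the chord is in second inversion, so the figured bass is 43.

V43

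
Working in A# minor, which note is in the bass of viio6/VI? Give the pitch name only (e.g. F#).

The applied chord viio6/VI is rooted on E#: E#-G#-B.
The figure 6 means first inversion — the third is in the bass.

G#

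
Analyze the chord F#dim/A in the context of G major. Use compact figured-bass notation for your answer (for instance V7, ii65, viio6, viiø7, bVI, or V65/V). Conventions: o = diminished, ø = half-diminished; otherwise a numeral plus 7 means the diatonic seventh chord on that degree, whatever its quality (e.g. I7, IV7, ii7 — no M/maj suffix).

Stacked in thirds the chord is F#-A-C: a diminished triad on F#.
F# is scale degree 7 in G major, and a diminished triad on that degree is written viio.
With A in the bass the chord is in first inversion, so the figured bass is 6.

viio6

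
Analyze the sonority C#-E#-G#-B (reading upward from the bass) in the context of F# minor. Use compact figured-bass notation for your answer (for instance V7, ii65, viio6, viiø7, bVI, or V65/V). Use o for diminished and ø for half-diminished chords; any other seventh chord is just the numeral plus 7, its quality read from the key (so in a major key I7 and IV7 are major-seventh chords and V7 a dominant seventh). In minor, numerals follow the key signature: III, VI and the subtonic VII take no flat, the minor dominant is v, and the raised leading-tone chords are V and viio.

V7

The pitches C#-E#-G#-B form a dominant seventh chord rooted on C#.
In F# minor, C# is the dominant; the diatonic dominant seventh chord there is V7.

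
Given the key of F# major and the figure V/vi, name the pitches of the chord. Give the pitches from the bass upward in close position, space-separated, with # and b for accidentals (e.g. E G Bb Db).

The slash means an applied dominant: we want the dominant of vi. In F# major, vi is D# minor, and its dominant is built on A#.
Building a major triad on A# gives A#-C##-E#.

A# C## E#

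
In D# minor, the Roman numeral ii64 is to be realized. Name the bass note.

B#

ii in D# minor has root E#; the chord is E#-G#-B#.
The figure 64 means second inversion — the fifth is in the bass.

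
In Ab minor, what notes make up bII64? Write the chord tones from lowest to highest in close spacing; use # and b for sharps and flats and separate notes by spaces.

bII64 is the Neapolitan chord — a major triad on the lowered second degree. In Ab minor that root is Bbb.
So the chord is Bbb-Db-Fb, a major triad.
With the 64 figure the chord is in second inversion; from the bass Fb upward in close position it reads Fb-Bbb-Db.

Fb Bbb Db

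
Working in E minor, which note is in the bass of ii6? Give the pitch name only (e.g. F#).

A

ii in E minor has root F#; the chord is F#-A-C#.
The figure 6 means first inversion — the third is in the bass.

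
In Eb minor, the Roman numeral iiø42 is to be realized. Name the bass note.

iiø in Eb minor has root F; the chord is F-Ab-Cb-Eb.
The figure 42 means third inversion — the seventh is in the bass.

Eb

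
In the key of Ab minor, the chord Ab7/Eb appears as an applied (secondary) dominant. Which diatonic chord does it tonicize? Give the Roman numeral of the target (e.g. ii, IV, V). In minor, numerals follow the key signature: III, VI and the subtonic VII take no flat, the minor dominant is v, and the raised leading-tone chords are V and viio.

iv

The chord is a dominant seventh chord on Ab.
A dominant resolves down a perfect fifth: Ab → Db. In Ab minor, Db is scale degree 4, i.e. iv.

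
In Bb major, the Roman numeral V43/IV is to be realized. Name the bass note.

F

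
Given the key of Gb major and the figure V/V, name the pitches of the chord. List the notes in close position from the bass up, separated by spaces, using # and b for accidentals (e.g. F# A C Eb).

Ab C Eb

The slash means an applied dominant: we want the dominant of V. In Gb major, V is Db major, and its dominant is built on Ab.
Building a major triad on Ab gives Ab-C-Eb.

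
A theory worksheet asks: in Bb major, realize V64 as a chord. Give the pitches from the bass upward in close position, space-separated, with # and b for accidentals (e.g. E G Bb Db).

In Bb major, the fifth degree is F, and the diatonic chord built there is a major triad.
Stacking thirds from F gives F-A-C.
With the 64 figure the chord is in second inversion; from the bass C upward in close position it reads C-F-A.

C F A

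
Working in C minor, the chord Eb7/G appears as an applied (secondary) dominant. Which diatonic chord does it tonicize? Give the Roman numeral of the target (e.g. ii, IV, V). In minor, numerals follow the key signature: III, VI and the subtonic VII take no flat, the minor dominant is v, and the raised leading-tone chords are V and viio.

VI

The chord is a dominant seventh chord on Eb.
A dominant resolves down a perfect fifth: Eb → Ab. In C minor, Ab is scale degree 6, i.e. VI.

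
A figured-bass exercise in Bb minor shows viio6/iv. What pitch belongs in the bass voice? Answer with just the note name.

F

The applied chord viio6/iv is rooted on D: D-F-Ab.
The figure 6 means first inversion — the third is in the bass.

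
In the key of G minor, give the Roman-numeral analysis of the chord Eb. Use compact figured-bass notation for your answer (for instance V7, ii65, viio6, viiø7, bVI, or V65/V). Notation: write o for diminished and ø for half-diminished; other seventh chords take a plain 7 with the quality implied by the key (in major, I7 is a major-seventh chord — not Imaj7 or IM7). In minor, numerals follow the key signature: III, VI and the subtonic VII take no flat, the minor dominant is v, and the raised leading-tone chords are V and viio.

Stacked in thirds the chord is Eb-G-Bb: a major triad on Eb.
In G minor, Eb is the submediant; the diatonic major triad there is VI.

VI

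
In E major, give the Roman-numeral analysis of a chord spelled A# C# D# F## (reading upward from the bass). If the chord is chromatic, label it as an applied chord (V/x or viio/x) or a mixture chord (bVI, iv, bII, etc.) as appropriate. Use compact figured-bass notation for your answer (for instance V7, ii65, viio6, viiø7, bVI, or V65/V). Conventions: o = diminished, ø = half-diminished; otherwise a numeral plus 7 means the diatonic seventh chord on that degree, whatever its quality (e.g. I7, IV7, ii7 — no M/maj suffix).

The pitches D#-F##-A#-C# form a dominant seventh chord rooted on D#.
D# is not a diatonic chord root with this quality in E major, but it lies a perfect fifth above G# (iii), so the chord functions as an applied dominant of iii.
With A# in the bass the chord is in second inversion, so the figured bass is 43.

V43/iii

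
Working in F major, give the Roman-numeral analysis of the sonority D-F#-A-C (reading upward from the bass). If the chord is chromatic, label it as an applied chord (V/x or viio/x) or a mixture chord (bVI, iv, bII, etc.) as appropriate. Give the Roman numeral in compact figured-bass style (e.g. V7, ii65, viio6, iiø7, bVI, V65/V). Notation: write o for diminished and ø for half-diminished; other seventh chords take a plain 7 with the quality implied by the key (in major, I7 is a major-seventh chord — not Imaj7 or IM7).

Stacked in thirds the chord is D-F#-A-C: a dominant seventh chord on D.
D is not a diatonic chord root with this quality in F major, but it lies a perfect fifth above G (ii), so the chord functions as an applied dominant of ii.

V7/ii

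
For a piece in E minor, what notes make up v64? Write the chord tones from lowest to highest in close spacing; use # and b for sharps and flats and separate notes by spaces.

The numeral's case and figure indicate a minor triad. In E minor its root, the fifth degree, is B.
Stacking thirds from B gives B-D-F#.
With the 64 figure the chord is in second inversion; from the bass F# upward in close position it reads F#-B-D.

F# B D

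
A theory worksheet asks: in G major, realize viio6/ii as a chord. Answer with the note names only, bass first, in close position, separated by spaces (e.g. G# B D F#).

The slash marks an applied leading-tone chord: viio of ii. In G major, ii is A, so the leading tone to it is G#, a half step below.
Building a diminished triad on G# gives G#-B-D.
The figured bass 6 indicates first inversion, placing the third (B) in the bass: B-D-G#.

B D G#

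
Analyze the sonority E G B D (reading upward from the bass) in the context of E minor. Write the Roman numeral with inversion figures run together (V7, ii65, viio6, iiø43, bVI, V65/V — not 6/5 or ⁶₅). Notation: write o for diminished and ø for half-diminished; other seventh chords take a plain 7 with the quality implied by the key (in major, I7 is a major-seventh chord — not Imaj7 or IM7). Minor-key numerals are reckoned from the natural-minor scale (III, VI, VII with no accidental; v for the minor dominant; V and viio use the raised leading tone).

i7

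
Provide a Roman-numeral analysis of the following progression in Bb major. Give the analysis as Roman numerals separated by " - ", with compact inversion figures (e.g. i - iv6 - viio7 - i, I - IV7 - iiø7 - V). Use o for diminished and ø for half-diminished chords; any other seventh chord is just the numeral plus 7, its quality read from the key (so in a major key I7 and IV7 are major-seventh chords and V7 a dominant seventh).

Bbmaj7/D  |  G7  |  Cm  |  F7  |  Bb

I65 - V7/ii - ii - V7 - I

Bbmaj7/D has root Bb, degree 1 in Bb major, so I65.
G7: a dominant seventh chord on G, the applied dominant of ii → V7/ii.
Cm: minor triad on C = scale degree 2 → ii.
F7: root F is the dominant; dominant seventh chord there is V7.
Bb: root Bb is the tonic; major triad there is I.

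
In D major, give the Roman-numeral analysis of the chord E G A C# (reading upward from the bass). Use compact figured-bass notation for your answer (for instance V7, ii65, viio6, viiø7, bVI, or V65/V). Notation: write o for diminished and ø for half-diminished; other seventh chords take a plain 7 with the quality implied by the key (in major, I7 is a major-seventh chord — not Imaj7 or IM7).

Stacked in thirds the chord is A-C#-E-G: a dominant seventh chord on A.
In D major, A is the dominant; the diatonic dominant seventh chord there is V7.
With E in the bass the chord is in second inversion, so the figured bass is 43.

V43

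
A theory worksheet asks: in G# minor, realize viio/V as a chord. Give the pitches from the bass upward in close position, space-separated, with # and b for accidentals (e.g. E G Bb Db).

The slash marks an applied leading-tone chord: viio of V. In G# minor, V is D#, so the leading tone to it is C##, a half step below.
Building a diminished triad on C## gives C##-E#-G#.

C## E# G#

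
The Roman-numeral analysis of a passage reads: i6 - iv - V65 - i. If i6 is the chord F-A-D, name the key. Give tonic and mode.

D minor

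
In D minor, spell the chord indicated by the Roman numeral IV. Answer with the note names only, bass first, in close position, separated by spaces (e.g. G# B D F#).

G B D

IV is the major subdominant, borrowed from the parallel major. In D minor that root is G.
So the chord is G-B-D.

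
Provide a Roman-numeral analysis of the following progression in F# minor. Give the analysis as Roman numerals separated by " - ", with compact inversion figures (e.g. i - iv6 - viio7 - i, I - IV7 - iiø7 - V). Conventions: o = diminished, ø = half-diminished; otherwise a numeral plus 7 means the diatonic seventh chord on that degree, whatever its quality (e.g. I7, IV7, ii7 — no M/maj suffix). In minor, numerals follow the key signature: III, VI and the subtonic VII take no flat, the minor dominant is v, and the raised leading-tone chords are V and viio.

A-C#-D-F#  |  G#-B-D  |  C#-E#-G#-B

VI43 - iio - V7

A-C#-D-F# has root D, degree 6 in F# minor, so VI43.
G#-B-D: root G# is the supertonic; diminished triad there is iio.
C#-E#-G#-B: dominant seventh chord on C# = scale degree 5 → V7.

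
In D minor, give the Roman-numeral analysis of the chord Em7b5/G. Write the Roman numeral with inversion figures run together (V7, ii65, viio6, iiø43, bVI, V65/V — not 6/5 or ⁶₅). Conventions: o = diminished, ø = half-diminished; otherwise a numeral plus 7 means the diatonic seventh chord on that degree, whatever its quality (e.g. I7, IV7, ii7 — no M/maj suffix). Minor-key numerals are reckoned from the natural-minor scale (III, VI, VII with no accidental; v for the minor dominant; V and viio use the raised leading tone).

Stacked in thirds the chord is E-G-Bb-D: a half-diminished seventh chord on E.
E is scale degree 2 in D minor, and a half-diminished seventh chord on that degree is written iiø7.
With G in the bass the chord is in first inversion, so the figured bass is 65.

iiø65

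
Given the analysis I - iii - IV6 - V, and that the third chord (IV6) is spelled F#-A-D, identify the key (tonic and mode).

A major

The anchor chord is a major triad on D, labeled IV6.
If D is scale degree 4 and the mode makes that degree carry a major triad, the tonic is A and the mode is major.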